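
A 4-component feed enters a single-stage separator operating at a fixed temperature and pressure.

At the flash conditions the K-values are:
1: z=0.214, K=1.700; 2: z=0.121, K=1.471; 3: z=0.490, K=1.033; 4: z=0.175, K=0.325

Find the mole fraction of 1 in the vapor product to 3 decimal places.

Newton–Raphson from ψ = 0.5:
  ψ = 0.500: g = -0.0053, g' = -0.257 → ψ = 0.479
Converged at ψ = 0.479.
Compositions from xᵢ = zᵢ/(1+ψ(Kᵢ−1)), yᵢ = Kᵢxᵢ:
  1: x = 0.160, y = 0.272
  2: x = 0.099, y = 0.145
  3: x = 0.482, y = 0.498
  4: x = 0.259, y = 0.084

y_1 = 0.272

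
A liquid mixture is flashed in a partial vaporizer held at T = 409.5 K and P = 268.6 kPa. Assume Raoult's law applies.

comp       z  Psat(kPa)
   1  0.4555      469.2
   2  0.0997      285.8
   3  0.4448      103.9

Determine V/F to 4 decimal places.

Raoult's law: Kᵢ = Pᵢˢᵃᵗ/P = Pᵢˢᵃᵗ/268.6.
  K_1 = 469.2/268.6 = 1.746835, K_2 = 285.8/268.6 = 1.064036, K_3 = 103.9/268.6 = 0.386821
Rachford–Rice: g(V/F) = Σ zᵢ(Kᵢ−1)/(1+V/F(Kᵢ−1)) = 0.
g(0) = ΣzᵢKᵢ − 1 = 0.0738 and g(1) = 1 − Σzᵢ/Kᵢ = -0.5043, so a root lies in (0, 1).
Iterate (Newton) starting at V/F = 0.35:
  V/F = 0.3500: g = -0.07134, g' = -0.4312 → V/F = 0.1846
  V/F = 0.1846: g = -0.00226, g' = -0.4093 → V/F = 0.1790
Converged at V/F = 0.1790.

V/F = 0.1790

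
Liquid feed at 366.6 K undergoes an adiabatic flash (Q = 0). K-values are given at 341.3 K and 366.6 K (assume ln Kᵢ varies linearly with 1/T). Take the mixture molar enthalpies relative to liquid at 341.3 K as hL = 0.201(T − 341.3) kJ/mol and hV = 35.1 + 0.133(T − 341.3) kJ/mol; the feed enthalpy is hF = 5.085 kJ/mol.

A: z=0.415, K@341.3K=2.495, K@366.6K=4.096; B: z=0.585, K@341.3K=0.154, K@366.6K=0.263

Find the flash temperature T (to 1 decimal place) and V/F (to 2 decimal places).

T = 343.5 K, V/F = 0.13

Adiabatic flash: solve Rachford–Rice at each trial T, then check hF = ψ·hV(T) + (1−ψ)·hL(T).
  T = 341.3 K: K = (2.495, 0.154), RR gives ψ = 0.099, H_out = 3.483 kJ/mol
  T = 366.6 K: K = (4.096, 0.263), RR gives ψ = 0.374, H_out = 17.574 kJ/mol
  T = 354.0 K: K = (3.228, 0.203), RR gives ψ = 0.258, H_out = 11.401 kJ/mol
  T = 347.6 K: K = (2.842, 0.177), RR gives ψ = 0.187, H_out = 7.743 kJ/mol
  T = 344.5 K: K = (2.667, 0.166), RR gives ψ = 0.146, H_out = 5.750 kJ/mol
  T = 342.9 K: K = (2.580, 0.160), RR gives ψ = 0.124, H_out = 4.647 kJ/mol
Linear interpolation between T = 342.9 (H_out = 4.647) and T = 344.5 (H_out = 5.750) on hF = 5.085 gives T ≈ 343.5 K, at which ψ = 0.13.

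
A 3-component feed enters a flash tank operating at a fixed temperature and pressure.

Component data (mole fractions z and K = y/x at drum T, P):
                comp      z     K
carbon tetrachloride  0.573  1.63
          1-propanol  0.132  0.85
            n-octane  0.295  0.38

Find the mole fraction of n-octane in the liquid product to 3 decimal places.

Material balance + equilibrium reduce to Σ zᵢ(Kᵢ−1)/(1+V/F(Kᵢ−1)) = 0.
Check two-phase: ΣzᵢKᵢ = 1.158 > 1 and Σzᵢ/Kᵢ = 1.283 > 1, so g(0) = 0.158 > 0 and g(1) = -0.283 < 0.
Newton iteration, V/F⁰ = 0.5:
  V/F = 0.500: g = -0.0120, g' = -0.373 → V/F = 0.468
Converged at V/F = 0.468.
Compositions from xᵢ = zᵢ/(1+V/F(Kᵢ−1)), yᵢ = Kᵢxᵢ:
  carbon tetrachloride: x = 0.443, y = 0.721
  1-propanol: x = 0.142, y = 0.121
  n-octane: x = 0.415, y = 0.158

x_n-octane = 0.415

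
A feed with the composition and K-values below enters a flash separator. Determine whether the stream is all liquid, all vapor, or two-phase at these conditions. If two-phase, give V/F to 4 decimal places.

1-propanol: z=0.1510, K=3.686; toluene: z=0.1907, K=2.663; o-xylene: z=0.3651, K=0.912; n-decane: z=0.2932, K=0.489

two-phase, V/F = 0.7461

ΣzᵢKᵢ = 1.5408; Σzᵢ/Kᵢ = 1.1125.
Both exceed 1, so a two-phase solution exists.
Let ψ = V/F and solve Σ zᵢ(Kᵢ−1)/(1+ψ(Kᵢ−1)) = 0.
Iterate (Newton) starting at ψ = 0.56:
  ψ = 0.5600: g = 0.08249, g' = -0.4685 → ψ = 0.7361
  ψ = 0.7361: g = 0.00431, g' = -0.4295 → ψ = 0.7461
Converged at ψ = 0.7461.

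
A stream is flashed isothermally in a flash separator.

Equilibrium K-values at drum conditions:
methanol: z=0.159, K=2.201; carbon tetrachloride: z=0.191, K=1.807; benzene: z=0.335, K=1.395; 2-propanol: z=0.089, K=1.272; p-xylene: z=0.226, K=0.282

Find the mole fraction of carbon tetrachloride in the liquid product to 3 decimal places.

x_carbon tetrachloride = 0.122

Material balance + equilibrium reduce to Σ zᵢ(Kᵢ−1)/(1+ψ(Kᵢ−1)) = 0.
Feasibility: ΣzᵢKᵢ = 1.339, Σzᵢ/Kᵢ = 1.289 — both > 1, two phases present.
Newton iteration, ψ⁰ = 0.5:
  ψ = 0.500: g = 0.1078, g' = -0.478 → ψ = 0.726
  ψ = 0.726: g = -0.0164, g' = -0.659 → ψ = 0.701
  ψ = 0.701: g = -0.0004, g' = -0.627 → ψ = 0.700
Converged at ψ = 0.700.
Compositions from xᵢ = zᵢ/(1+ψ(Kᵢ−1)), yᵢ = Kᵢxᵢ:
  methanol: x = 0.086, y = 0.190
  carbon tetrachloride: x = 0.122, y = 0.221
  benzene: x = 0.262, y = 0.366
  2-propanol: x = 0.075, y = 0.095
  p-xylene: x = 0.454, y = 0.128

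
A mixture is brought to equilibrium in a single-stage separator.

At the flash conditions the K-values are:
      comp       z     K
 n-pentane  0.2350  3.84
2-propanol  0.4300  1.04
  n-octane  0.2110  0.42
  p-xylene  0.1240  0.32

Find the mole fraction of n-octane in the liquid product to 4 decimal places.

Rachford–Rice: g(ψ) = Σ zᵢ(Kᵢ−1)/(1+ψ(Kᵢ−1)) = 0.
Check two-phase: ΣzᵢKᵢ = 1.4779 > 1 and Σzᵢ/Kᵢ = 1.3645 > 1, so g(0) = 0.4779 > 0 and g(1) = -0.3645 < 0.
Newton iteration, ψ⁰ = 0.5:
  ψ = 0.5000: g = -0.00748, g' = -0.5967 → ψ = 0.4875
Converged at ψ = 0.4875.
Compositions from xᵢ = zᵢ/(1+ψ(Kᵢ−1)), yᵢ = Kᵢxᵢ:
  n-pentane: x = 0.0986, y = 0.3784
  2-propanol: x = 0.4218, y = 0.4386
  n-octane: x = 0.2942, y = 0.1236
  p-xylene: x = 0.1855, y = 0.0594

x_n-octane = 0.2942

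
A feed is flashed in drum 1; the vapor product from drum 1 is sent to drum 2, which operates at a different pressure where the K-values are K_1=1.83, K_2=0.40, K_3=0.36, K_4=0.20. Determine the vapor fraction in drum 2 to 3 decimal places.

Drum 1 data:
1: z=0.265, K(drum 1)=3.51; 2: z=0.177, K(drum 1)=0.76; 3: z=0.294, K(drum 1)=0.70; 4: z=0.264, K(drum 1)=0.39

Drum 1:
Material balance + equilibrium reduce to Σ zᵢ(Kᵢ−1)/(1+ψ₁(Kᵢ−1)) = 0.
Feasibility: ΣzᵢKᵢ = 1.373, Σzᵢ/Kᵢ = 1.405 — both > 1, two phases present.
Newton iteration, ψ₁⁰ = 0.61:
  ψ₁ = 0.610: g = -0.1514, g' = -0.563 → ψ₁ = 0.341
  ψ₁ = 0.341: g = 0.0104, g' = -0.686 → ψ₁ = 0.356
  ψ₁ = 0.356: g = 0.0001, g' = -0.671 → ψ₁ = 0.357
Converged at ψ₁ = 0.357.
Drum-1 compositions:
  1: x = 0.140, y = 0.491
  2: x = 0.194, y = 0.147
  3: x = 0.329, y = 0.230
  4: x = 0.337, y = 0.132
Drum-2 feed = drum-1 vapor: z₂ = (0.4909, 0.1471, 0.2304, 0.1316).
Drum 2:
Newton–Raphson from ψ₂ = 0.5:
  ψ₂ = 0.500: g = -0.2305, g' = -0.715 → ψ₂ = 0.178
  ψ₂ = 0.178: g = -0.0328, g' = -0.558 → ψ₂ = 0.119
Converged at ψ₂ = 0.119.
  1: x = 0.447, y = 0.818
  2: x = 0.158, y = 0.063
  3: x = 0.249, y = 0.090
  4: x = 0.145, y = 0.029

V/F (drum 2) = 0.119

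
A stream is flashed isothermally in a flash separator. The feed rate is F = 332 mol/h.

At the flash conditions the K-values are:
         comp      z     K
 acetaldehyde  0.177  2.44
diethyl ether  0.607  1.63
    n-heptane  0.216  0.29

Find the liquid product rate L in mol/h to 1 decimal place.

L = 59.0 mol/h

Rachford–Rice: g(β) = Σ zᵢ(Kᵢ−1)/(1+β(Kᵢ−1)) = 0.
Feasibility: ΣzᵢKᵢ = 1.484, Σzᵢ/Kᵢ = 1.190 — both > 1, two phases present.
Newton–Raphson from β = 0.5:
  β = 0.500: g = 0.2012, g' = -0.525 → β = 0.883
  β = 0.883: g = -0.0533, g' = -0.954 → β = 0.827
  β = 0.827: g = -0.0039, g' = -0.820 → β = 0.822
Converged at β = 0.822.
Then V = β·F = 0.8224·332 = 273.0 mol/h and L = F − V = 59.0 mol/h.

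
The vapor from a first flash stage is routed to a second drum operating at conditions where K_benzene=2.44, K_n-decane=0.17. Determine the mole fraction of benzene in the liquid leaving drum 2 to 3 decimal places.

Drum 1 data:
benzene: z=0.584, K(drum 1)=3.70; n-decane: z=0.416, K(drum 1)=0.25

x_benzene (drum 2) = 0.366

Drum 1:
Let ψ₁ = V/F and solve Σ zᵢ(Kᵢ−1)/(1+ψ₁(Kᵢ−1)) = 0.
Check two-phase: ΣzᵢKᵢ = 2.265 > 1 and Σzᵢ/Kᵢ = 1.822 > 1, so g(0) = 1.265 > 0 and g(1) = -0.822 < 0.
Binary case is linear: z₁(K₁−1)(1+ψ₁(K₂−1)) + z₂(K₂−1)(1+ψ₁(K₁−1)) = 0
⇒ ψ₁ = [z₁(K₁−1)+z₂(K₂−1)] / [−(K₁−1)(K₂−1)] = 1.2648/2.0250 = 0.625
Drum-1 compositions:
  benzene: x = 0.217, y = 0.804
  n-decane: x = 0.783, y = 0.196
Drum-2 feed = drum-1 vapor: z₂ = (0.8043, 0.1957).
Drum 2:
Let ψ₂ = V/F and solve Σ zᵢ(Kᵢ−1)/(1+ψ₂(Kᵢ−1)) = 0.
Feasibility: ΣzᵢKᵢ = 1.996, Σzᵢ/Kᵢ = 1.481 — both > 1, two phases present.
Binary case is linear: z₁(K₁−1)(1+ψ₂(K₂−1)) + z₂(K₂−1)(1+ψ₂(K₁−1)) = 0
⇒ ψ₂ = [z₁(K₁−1)+z₂(K₂−1)] / [−(K₁−1)(K₂−1)] = 0.9959/1.1952 = 0.833
  benzene: x = 0.366, y = 0.892
  n-decane: x = 0.634, y = 0.108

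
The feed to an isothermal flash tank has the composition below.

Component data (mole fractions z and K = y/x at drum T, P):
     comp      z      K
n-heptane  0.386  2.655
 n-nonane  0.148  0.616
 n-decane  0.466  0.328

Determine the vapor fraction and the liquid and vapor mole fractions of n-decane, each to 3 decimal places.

ψ = 0.265, x_n-decane = 0.567, y_n-decane = 0.186

Material balance + equilibrium reduce to Σ zᵢ(Kᵢ−1)/(1+ψ(Kᵢ−1)) = 0.
Check two-phase: ΣzᵢKᵢ = 1.269 > 1 and Σzᵢ/Kᵢ = 1.806 > 1, so g(0) = 0.269 > 0 and g(1) = -0.806 < 0.
Newton–Raphson from ψ = 0.5:
  ψ = 0.500: g = -0.1924, g' = -0.827 → ψ = 0.267
  ψ = 0.267: g = -0.0023, g' = -0.848 → ψ = 0.265
Converged at ψ = 0.265.
Compositions from xᵢ = zᵢ/(1+ψ(Kᵢ−1)), yᵢ = Kᵢxᵢ:
  n-heptane: x = 0.268, y = 0.713
  n-nonane: x = 0.165, y = 0.101
  n-decane: x = 0.567, y = 0.186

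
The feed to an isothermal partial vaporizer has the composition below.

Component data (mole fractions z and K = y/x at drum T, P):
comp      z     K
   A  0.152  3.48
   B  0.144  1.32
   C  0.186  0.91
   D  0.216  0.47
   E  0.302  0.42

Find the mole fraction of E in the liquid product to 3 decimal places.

x_E = 0.327

Let β = V/F and solve Σ zᵢ(Kᵢ−1)/(1+β(Kᵢ−1)) = 0.
Feasibility: ΣzᵢKᵢ = 1.117, Σzᵢ/Kᵢ = 1.536 — both > 1, two phases present.
Newton iteration, β⁰ = 0.5:
  β = 0.500: g = -0.2120, g' = -0.513 → β = 0.087
  β = 0.087: g = 0.0339, g' = -0.828 → β = 0.127
  β = 0.127: g = 0.0018, g' = -0.743 → β = 0.130
Converged at β = 0.130.
Compositions from xᵢ = zᵢ/(1+β(Kᵢ−1)), yᵢ = Kᵢxᵢ:
  A: x = 0.115, y = 0.400
  B: x = 0.138, y = 0.182
  C: x = 0.188, y = 0.171
  D: x = 0.232, y = 0.109
  E: x = 0.327, y = 0.137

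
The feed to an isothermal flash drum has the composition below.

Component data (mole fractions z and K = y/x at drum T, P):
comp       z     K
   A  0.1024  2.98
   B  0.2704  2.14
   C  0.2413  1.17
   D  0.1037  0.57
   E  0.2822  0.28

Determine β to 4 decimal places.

Material balance + equilibrium reduce to Σ zᵢ(Kᵢ−1)/(1+β(Kᵢ−1)) = 0.
g(0) = ΣzᵢKᵢ − 1 = 0.3043 and g(1) = 1 − Σzᵢ/Kᵢ = -0.5567, so a root lies in (0, 1).
Newton iteration, β⁰ = 0.5:
  β = 0.5000: g = -0.03824, g' = -0.6381 → β = 0.4401
  β = 0.4401: g = -0.00063, g' = -0.6191 → β = 0.4390
Converged at β = 0.4390.

β = 0.4390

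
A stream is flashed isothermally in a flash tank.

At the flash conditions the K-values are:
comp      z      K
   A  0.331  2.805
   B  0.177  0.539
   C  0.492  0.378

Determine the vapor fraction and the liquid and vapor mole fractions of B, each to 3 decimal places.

ψ = 0.200, x_B = 0.195, y_B = 0.105

Let ψ = V/F and solve Σ zᵢ(Kᵢ−1)/(1+ψ(Kᵢ−1)) = 0.
Check two-phase: ΣzᵢKᵢ = 1.210 > 1 and Σzᵢ/Kᵢ = 1.748 > 1, so g(0) = 0.210 > 0 and g(1) = -0.748 < 0.
Iterate (Newton) starting at ψ = 0.5:
  ψ = 0.500: g = -0.2362, g' = -0.762 → ψ = 0.190
  ψ = 0.190: g = 0.0082, g' = -0.888 → ψ = 0.199
  ψ = 0.199: g = 0.0001, g' = -0.877 → ψ = 0.200
Converged at ψ = 0.200.
Compositions from xᵢ = zᵢ/(1+ψ(Kᵢ−1)), yᵢ = Kᵢxᵢ:
  A: x = 0.243, y = 0.683
  B: x = 0.195, y = 0.105
  C: x = 0.562, y = 0.212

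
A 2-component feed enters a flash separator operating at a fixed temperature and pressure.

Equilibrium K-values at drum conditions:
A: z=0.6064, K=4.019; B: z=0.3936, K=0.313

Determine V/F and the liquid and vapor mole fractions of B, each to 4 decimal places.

V/F = 0.7523, x_B = 0.8146, y_B = 0.2550

Rachford–Rice: g(V/F) = Σ zᵢ(Kᵢ−1)/(1+V/F(Kᵢ−1)) = 0.
Check two-phase: ΣzᵢKᵢ = 2.5603 > 1 and Σzᵢ/Kᵢ = 1.4084 > 1, so g(0) = 1.5603 > 0 and g(1) = -0.4084 < 0.
Newton–Raphson from V/F = 0.5:
  V/F = 0.5000: g = 0.31763, g' = -1.3087 → V/F = 0.7427
  V/F = 0.7427: g = 0.01252, g' = -1.3002 → V/F = 0.7523
Converged at V/F = 0.7523.
Compositions from xᵢ = zᵢ/(1+V/F(Kᵢ−1)), yᵢ = Kᵢxᵢ:
  A: x = 0.1854, y = 0.7450
  B: x = 0.8146, y = 0.2550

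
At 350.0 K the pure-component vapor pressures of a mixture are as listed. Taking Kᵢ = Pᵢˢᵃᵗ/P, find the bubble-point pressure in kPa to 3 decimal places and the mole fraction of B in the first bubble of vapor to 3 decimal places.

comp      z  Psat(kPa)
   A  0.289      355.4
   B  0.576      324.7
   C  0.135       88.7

At the bubble point ψ → 0, so ΣzᵢKᵢ = 1 with Kᵢ = Pᵢˢᵃᵗ/P ⇒ P = ΣzᵢPᵢˢᵃᵗ.
P = 0.289·355.4 + 0.576·324.7 + 0.135·88.7 = 301.712 kPa
yᵢ = zᵢPᵢˢᵃᵗ/P ⇒ y_B = 0.576·324.7/301.712 = 0.620

Pbub = 301.712 kPa, y_B = 0.620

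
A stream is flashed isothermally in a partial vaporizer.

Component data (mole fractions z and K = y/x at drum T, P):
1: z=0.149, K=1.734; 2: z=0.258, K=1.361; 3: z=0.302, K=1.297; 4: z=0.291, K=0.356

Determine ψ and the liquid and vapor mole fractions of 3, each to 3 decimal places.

ψ = 0.380, x_3 = 0.271, y_3 = 0.352

Newton–Raphson from ψ = 0.5:
  ψ = 0.500: g = -0.0394, g' = -0.350 → ψ = 0.387
  ψ = 0.387: g = -0.0024, g' = -0.310 → ψ = 0.380
Converged at ψ = 0.380.
Compositions from xᵢ = zᵢ/(1+ψ(Kᵢ−1)), yᵢ = Kᵢxᵢ:
  1: x = 0.117, y = 0.202
  2: x = 0.227, y = 0.309
  3: x = 0.271, y = 0.352
  4: x = 0.385, y = 0.137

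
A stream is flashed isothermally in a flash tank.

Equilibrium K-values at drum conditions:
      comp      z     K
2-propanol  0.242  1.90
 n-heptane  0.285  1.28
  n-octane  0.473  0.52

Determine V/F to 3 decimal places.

V/F = 0.231

Rachford–Rice: g(V/F) = Σ zᵢ(Kᵢ−1)/(1+V/F(Kᵢ−1)) = 0.
Check two-phase: ΣzᵢKᵢ = 1.071 > 1 and Σzᵢ/Kᵢ = 1.260 > 1, so g(0) = 0.071 > 0 and g(1) = -0.260 < 0.
Iterate (Newton) starting at V/F = 0.5:
  V/F = 0.500: g = -0.0785, g' = -0.299 → V/F = 0.237
  V/F = 0.237: g = -0.0020, g' = -0.292 → V/F = 0.231
Converged at V/F = 0.231.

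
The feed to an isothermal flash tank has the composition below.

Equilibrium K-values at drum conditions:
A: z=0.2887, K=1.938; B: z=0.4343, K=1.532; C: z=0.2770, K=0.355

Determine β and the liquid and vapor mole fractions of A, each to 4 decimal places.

Iterate (Newton) starting at β = 0.5:
  β = 0.5000: g = 0.10313, g' = -0.4455 → β = 0.7315
  β = 0.7315: g = -0.01135, g' = -0.5661 → β = 0.7115
  β = 0.7115: g = -0.00017, g' = -0.5496 → β = 0.7112
Converged at β = 0.7112.
Compositions from xᵢ = zᵢ/(1+β(Kᵢ−1)), yᵢ = Kᵢxᵢ:
  A: x = 0.1732, y = 0.3356
  B: x = 0.3151, y = 0.4827
  C: x = 0.5117, y = 0.1817

β = 0.7112, x_A = 0.1732, y_A = 0.3356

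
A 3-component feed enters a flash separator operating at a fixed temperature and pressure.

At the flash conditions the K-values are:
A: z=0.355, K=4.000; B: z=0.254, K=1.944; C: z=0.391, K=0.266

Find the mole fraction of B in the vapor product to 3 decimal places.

y_B = 0.312

Rachford–Rice: g(ψ) = Σ zᵢ(Kᵢ−1)/(1+ψ(Kᵢ−1)) = 0.
g(0) = ΣzᵢKᵢ − 1 = 1.018 and g(1) = 1 − Σzᵢ/Kᵢ = -0.689, so a root lies in (0, 1).
Newton–Raphson from ψ = 0.34:
  ψ = 0.340: g = 0.3263, g' = -1.287 → ψ = 0.594
  ψ = 0.594: g = 0.0281, g' = -1.168 → ψ = 0.618
  ψ = 0.618: g = -0.0002, g' = -1.188 → ψ = 0.617
Converged at ψ = 0.617.
Compositions from xᵢ = zᵢ/(1+ψ(Kᵢ−1)), yᵢ = Kᵢxᵢ:
  A: x = 0.124, y = 0.498
  B: x = 0.160, y = 0.312
  C: x = 0.715, y = 0.190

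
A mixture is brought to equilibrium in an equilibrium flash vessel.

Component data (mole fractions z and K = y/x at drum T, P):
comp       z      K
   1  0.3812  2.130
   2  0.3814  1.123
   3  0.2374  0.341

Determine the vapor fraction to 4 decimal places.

ψ = 0.6868

Material balance + equilibrium reduce to Σ zᵢ(Kᵢ−1)/(1+ψ(Kᵢ−1)) = 0.
g(0) = ΣzᵢKᵢ − 1 = 0.3212 and g(1) = 1 − Σzᵢ/Kᵢ = -0.2148, so a root lies in (0, 1).
Newton iteration, ψ⁰ = 0.5:
  ψ = 0.5000: g = 0.08611, g' = -0.4332 → ψ = 0.6988
  ψ = 0.6988: g = -0.00609, g' = -0.5111 → ψ = 0.6869
  ψ = 0.6869: g = -0.00005, g' = -0.5033 → ψ = 0.6868
Converged at ψ = 0.6868.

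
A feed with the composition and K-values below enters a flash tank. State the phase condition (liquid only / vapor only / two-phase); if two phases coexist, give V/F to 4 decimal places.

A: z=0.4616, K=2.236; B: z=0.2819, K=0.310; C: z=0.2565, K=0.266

ΣzᵢKᵢ = 1.1878; Σzᵢ/Kᵢ = 2.0801.
Both exceed 1, so a two-phase solution exists.
Newton–Raphson from ψ = 0.33:
  ψ = 0.3300: g = -0.09506, g' = -0.8214 → ψ = 0.2143
  ψ = 0.2143: g = -0.00059, g' = -0.8202 → ψ = 0.2136
Converged at ψ = 0.2136.

two-phase, V/F = 0.2136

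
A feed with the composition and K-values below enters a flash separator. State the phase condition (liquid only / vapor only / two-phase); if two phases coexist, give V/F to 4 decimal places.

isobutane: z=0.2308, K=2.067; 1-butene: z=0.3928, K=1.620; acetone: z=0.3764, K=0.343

two-phase, V/F = 0.4605

ΣzᵢKᵢ = 1.2425; Σzᵢ/Kᵢ = 1.4515.
Both exceed 1, so a two-phase solution exists.
Material balance + equilibrium reduce to Σ zᵢ(Kᵢ−1)/(1+ψ(Kᵢ−1)) = 0.
Newton iteration, ψ⁰ = 0.45:
  ψ = 0.4500: g = 0.00569, g' = -0.5397 → ψ = 0.4605
Converged at ψ = 0.4605.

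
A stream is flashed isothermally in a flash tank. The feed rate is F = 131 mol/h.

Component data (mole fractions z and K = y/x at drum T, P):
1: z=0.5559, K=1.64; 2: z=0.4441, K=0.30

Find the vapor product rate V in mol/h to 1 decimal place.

Rachford–Rice: g(ψ) = Σ zᵢ(Kᵢ−1)/(1+ψ(Kᵢ−1)) = 0.
Check two-phase: ΣzᵢKᵢ = 1.0449 > 1 and Σzᵢ/Kᵢ = 1.8193 > 1, so g(0) = 0.0449 > 0 and g(1) = -0.8193 < 0.
Binary case is linear: z₁(K₁−1)(1+ψ(K₂−1)) + z₂(K₂−1)(1+ψ(K₁−1)) = 0
⇒ ψ = [z₁(K₁−1)+z₂(K₂−1)] / [−(K₁−1)(K₂−1)] = 0.04491/0.44800 = 0.1002
Then V = ψ·F = 0.1002·131 = 13.1 mol/h and L = F − V = 117.9 mol/h.

V = 13.1 mol/h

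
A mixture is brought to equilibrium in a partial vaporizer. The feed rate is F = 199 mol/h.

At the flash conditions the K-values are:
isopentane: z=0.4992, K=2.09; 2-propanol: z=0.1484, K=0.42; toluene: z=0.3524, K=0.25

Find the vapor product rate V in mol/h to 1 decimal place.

V = 50.2 mol/h

Rachford–Rice: g(V/F) = Σ zᵢ(Kᵢ−1)/(1+V/F(Kᵢ−1)) = 0.
Feasibility: ΣzᵢKᵢ = 1.1938, Σzᵢ/Kᵢ = 2.0018 — both > 1, two phases present.
Newton–Raphson from V/F = 0.5:
  V/F = 0.5000: g = -0.19192, g' = -0.8550 → V/F = 0.2755
  V/F = 0.2755: g = -0.01712, g' = -0.7364 → V/F = 0.2523
  V/F = 0.2523: g = -0.00002, g' = -0.7349 → V/F = 0.2522
Converged at V/F = 0.2522.
Then V = V/F·F = 0.2522·199 = 50.2 mol/h and L = F − V = 148.8 mol/h.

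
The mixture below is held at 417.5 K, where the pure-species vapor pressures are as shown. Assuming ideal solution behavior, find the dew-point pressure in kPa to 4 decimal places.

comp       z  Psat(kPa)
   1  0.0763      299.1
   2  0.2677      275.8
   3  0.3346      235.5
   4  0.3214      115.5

At the dew point ψ → 1, so Σzᵢ/Kᵢ = 1 with Kᵢ = Pᵢˢᵃᵗ/P ⇒ 1/P = Σzᵢ/Pᵢˢᵃᵗ.
1/P = 0.0763/299.1 + 0.2677/275.8 + 0.3346/235.5 + 0.3214/115.5 = 0.0054292 ⇒ P = 184.1885 kPa

Pdew = 184.1885 kPa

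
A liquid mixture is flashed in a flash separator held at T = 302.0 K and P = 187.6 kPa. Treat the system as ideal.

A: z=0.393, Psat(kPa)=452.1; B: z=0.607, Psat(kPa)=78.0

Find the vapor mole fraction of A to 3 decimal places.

Raoult's law: Kᵢ = Pᵢˢᵃᵗ/P = Pᵢˢᵃᵗ/187.6.
  K_A = 452.1/187.6 = 2.40991, K_B = 78.0/187.6 = 0.41578
Rachford–Rice: g(β) = Σ zᵢ(Kᵢ−1)/(1+β(Kᵢ−1)) = 0.
Feasibility: ΣzᵢKᵢ = 1.199, Σzᵢ/Kᵢ = 1.623 — both > 1, two phases present.
Newton iteration, β⁰ = 0.41:
  β = 0.410: g = -0.1152, g' = -0.672 → β = 0.239
  β = 0.239: g = 0.0026, g' = -0.717 → β = 0.242
Converged at β = 0.242.
Compositions from xᵢ = zᵢ/(1+β(Kᵢ−1)), yᵢ = Kᵢxᵢ:
  A: x = 0.293, y = 0.706
  B: x = 0.707, y = 0.294

y_A = 0.706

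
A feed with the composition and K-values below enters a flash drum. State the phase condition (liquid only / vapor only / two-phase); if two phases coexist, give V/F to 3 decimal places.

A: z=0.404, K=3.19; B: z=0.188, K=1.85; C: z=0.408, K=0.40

ΣzᵢKᵢ = 1.800; Σzᵢ/Kᵢ = 1.248.
Both exceed 1, so a two-phase solution exists.
Material balance + equilibrium reduce to Σ zᵢ(Kᵢ−1)/(1+ψ(Kᵢ−1)) = 0.
Newton–Raphson from ψ = 0.5:
  ψ = 0.500: g = 0.1847, g' = -0.808 → ψ = 0.729
  ψ = 0.729: g = 0.0046, g' = -0.803 → ψ = 0.734
Converged at ψ = 0.734.

two-phase, V/F = 0.734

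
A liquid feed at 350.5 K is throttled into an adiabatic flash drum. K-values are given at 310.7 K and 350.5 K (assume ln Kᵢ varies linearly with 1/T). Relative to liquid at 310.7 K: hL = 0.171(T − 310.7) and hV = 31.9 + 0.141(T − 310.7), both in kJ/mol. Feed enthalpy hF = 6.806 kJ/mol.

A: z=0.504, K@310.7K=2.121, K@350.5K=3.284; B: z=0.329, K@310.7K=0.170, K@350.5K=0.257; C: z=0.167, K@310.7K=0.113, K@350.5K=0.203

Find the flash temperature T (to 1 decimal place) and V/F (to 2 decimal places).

Adiabatic flash: solve Rachford–Rice at each trial T, then check hF = ψ·hV(T) + (1−ψ)·hL(T).
  T = 310.7 K: K = (2.121, 0.170, 0.113), RR gives ψ = 0.151, H_out = 4.815 kJ/mol
  T = 350.5 K: K = (3.284, 0.257, 0.203), RR gives ψ = 0.445, H_out = 20.457 kJ/mol
  T = 330.6 K: K = (2.674, 0.212, 0.154), RR gives ψ = 0.327, H_out = 13.653 kJ/mol
  T = 320.6 K: K = (2.389, 0.190, 0.133), RR gives ψ = 0.250, H_out = 9.609 kJ/mol
  T = 315.6 K: K = (2.252, 0.180, 0.122), RR gives ψ = 0.204, H_out = 7.315 kJ/mol
  T = 313.1 K: K = (2.185, 0.175, 0.118), RR gives ψ = 0.178, H_out = 6.075 kJ/mol
  T = 314.4 K: K = (2.219, 0.177, 0.120), RR gives ψ = 0.192, H_out = 6.728 kJ/mol
Linear interpolation between T = 314.4 (H_out = 6.728) and T = 315.6 (H_out = 7.315) on hF = 6.806 gives T ≈ 314.6 K, at which ψ = 0.19.

T = 314.6 K, V/F = 0.19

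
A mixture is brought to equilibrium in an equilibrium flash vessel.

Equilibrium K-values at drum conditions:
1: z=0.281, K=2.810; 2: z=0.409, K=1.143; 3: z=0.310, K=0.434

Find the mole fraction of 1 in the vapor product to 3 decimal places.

Material balance + equilibrium reduce to Σ zᵢ(Kᵢ−1)/(1+ψ(Kᵢ−1)) = 0.
Feasibility: ΣzᵢKᵢ = 1.392, Σzᵢ/Kᵢ = 1.172 — both > 1, two phases present.
Iterate (Newton) starting at ψ = 0.63:
  ψ = 0.630: g = 0.0186, g' = -0.448 → ψ = 0.672
  ψ = 0.672: g = -0.0001, g' = -0.453 → ψ = 0.671
Converged at ψ = 0.671.
Compositions from xᵢ = zᵢ/(1+ψ(Kᵢ−1)), yᵢ = Kᵢxᵢ:
  1: x = 0.127, y = 0.356
  2: x = 0.373, y = 0.427
  3: x = 0.500, y = 0.217

y_1 = 0.356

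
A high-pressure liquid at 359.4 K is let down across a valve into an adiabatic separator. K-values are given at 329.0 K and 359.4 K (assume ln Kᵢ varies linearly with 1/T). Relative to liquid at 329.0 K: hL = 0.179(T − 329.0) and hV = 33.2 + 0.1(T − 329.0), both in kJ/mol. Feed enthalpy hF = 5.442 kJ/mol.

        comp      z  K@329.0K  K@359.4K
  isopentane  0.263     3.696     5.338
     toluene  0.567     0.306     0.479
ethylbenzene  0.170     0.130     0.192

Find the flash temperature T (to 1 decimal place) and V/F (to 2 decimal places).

Adiabatic flash: solve Rachford–Rice at each trial T, then check hF = ψ·hV(T) + (1−ψ)·hL(T).
  T = 329.0 K: K = (3.696, 0.306, 0.130), RR gives ψ = 0.084, H_out = 2.802 kJ/mol
  T = 359.4 K: K = (5.338, 0.479, 0.192), RR gives ψ = 0.274, H_out = 13.886 kJ/mol
  T = 344.2 K: K = (4.478, 0.387, 0.159), RR gives ψ = 0.182, H_out = 8.544 kJ/mol
  T = 336.6 K: K = (4.077, 0.345, 0.144), RR gives ψ = 0.135, H_out = 5.757 kJ/mol
  T = 332.8 K: K = (3.884, 0.325, 0.137), RR gives ψ = 0.110, H_out = 4.306 kJ/mol
  T = 334.7 K: K = (3.980, 0.335, 0.141), RR gives ψ = 0.123, H_out = 5.038 kJ/mol
Linear interpolation between T = 334.7 (H_out = 5.038) and T = 336.6 (H_out = 5.757) on hF = 5.442 gives T ≈ 335.8 K, at which ψ = 0.13.

T = 335.8 K, V/F = 0.13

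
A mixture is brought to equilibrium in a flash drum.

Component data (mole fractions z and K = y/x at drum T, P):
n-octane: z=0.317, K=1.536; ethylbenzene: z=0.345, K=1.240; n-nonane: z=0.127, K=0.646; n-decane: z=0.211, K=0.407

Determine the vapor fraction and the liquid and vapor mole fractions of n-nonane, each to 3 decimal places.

ψ = 0.396, x_n-nonane = 0.148, y_n-nonane = 0.095

Rachford–Rice: g(ψ) = Σ zᵢ(Kᵢ−1)/(1+ψ(Kᵢ−1)) = 0.
Check two-phase: ΣzᵢKᵢ = 1.083 > 1 and Σzᵢ/Kᵢ = 1.200 > 1, so g(0) = 0.083 > 0 and g(1) = -0.200 < 0.
Iterate (Newton) starting at ψ = 0.37:
  ψ = 0.370: g = 0.0058, g' = -0.223 → ψ = 0.396
Converged at ψ = 0.396.
Compositions from xᵢ = zᵢ/(1+ψ(Kᵢ−1)), yᵢ = Kᵢxᵢ:
  n-octane: x = 0.262, y = 0.402
  ethylbenzene: x = 0.315, y = 0.391
  n-nonane: x = 0.148, y = 0.095
  n-decane: x = 0.276, y = 0.112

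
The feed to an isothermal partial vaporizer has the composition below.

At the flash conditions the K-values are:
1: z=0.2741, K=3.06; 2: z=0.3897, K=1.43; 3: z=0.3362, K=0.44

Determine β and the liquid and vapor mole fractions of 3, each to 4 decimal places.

β = 0.7943, x_3 = 0.6055, y_3 = 0.2664

Let β = V/F and solve Σ zᵢ(Kᵢ−1)/(1+β(Kᵢ−1)) = 0.
Feasibility: ΣzᵢKᵢ = 1.5439, Σzᵢ/Kᵢ = 1.1262 — both > 1, two phases present.
Newton iteration, β⁰ = 0.5:
  β = 0.5000: g = 0.15458, g' = -0.5345 → β = 0.7892
  β = 0.7892: g = 0.00276, g' = -0.5474 → β = 0.7943
Converged at β = 0.7943.
Compositions from xᵢ = zᵢ/(1+β(Kᵢ−1)), yᵢ = Kᵢxᵢ:
  1: x = 0.1040, y = 0.3182
  2: x = 0.2905, y = 0.4154
  3: x = 0.6055, y = 0.2664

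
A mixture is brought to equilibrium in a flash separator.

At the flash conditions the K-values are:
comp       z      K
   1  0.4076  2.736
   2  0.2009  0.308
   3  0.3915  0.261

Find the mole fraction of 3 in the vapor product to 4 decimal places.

Newton–Raphson from V/F = 0.34:
  V/F = 0.3400: g = -0.12324, g' = -1.0316 → V/F = 0.2205
  V/F = 0.2205: g = 0.00198, g' = -1.0815 → V/F = 0.2224
Converged at V/F = 0.2224.
Compositions from xᵢ = zᵢ/(1+V/F(Kᵢ−1)), yᵢ = Kᵢxᵢ:
  1: x = 0.2941, y = 0.8046
  2: x = 0.2374, y = 0.0731
  3: x = 0.4685, y = 0.1223

y_3 = 0.1223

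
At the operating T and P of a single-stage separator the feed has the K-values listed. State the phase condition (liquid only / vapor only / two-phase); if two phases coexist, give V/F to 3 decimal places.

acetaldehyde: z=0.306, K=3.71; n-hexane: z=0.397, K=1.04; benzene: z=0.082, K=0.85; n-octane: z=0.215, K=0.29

ΣzᵢKᵢ = 1.680; Σzᵢ/Kᵢ = 1.302.
Both exceed 1, so a two-phase solution exists.
Rachford–Rice: g(ψ) = Σ zᵢ(Kᵢ−1)/(1+ψ(Kᵢ−1)) = 0.
Newton iteration, ψ⁰ = 0.48:
  ψ = 0.480: g = 0.1312, g' = -0.677 → ψ = 0.674
  ψ = 0.674: g = 0.0025, g' = -0.683 → ψ = 0.678
Converged at ψ = 0.678.

two-phase, V/F = 0.678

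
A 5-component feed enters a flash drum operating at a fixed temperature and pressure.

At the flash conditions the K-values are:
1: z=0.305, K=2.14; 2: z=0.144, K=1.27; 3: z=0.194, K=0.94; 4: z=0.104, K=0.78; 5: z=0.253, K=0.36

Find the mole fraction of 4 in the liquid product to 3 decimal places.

Rachford–Rice: g(V/F) = Σ zᵢ(Kᵢ−1)/(1+V/F(Kᵢ−1)) = 0.
Check two-phase: ΣzᵢKᵢ = 1.190 > 1 and Σzᵢ/Kᵢ = 1.298 > 1, so g(0) = 0.190 > 0 and g(1) = -0.298 < 0.
Newton–Raphson from V/F = 0.37:
  V/F = 0.370: g = 0.0309, g' = -0.389 → V/F = 0.449
Converged at V/F = 0.449.
Compositions from xᵢ = zᵢ/(1+V/F(Kᵢ−1)), yᵢ = Kᵢxᵢ:
  1: x = 0.202, y = 0.432
  2: x = 0.128, y = 0.163
  3: x = 0.199, y = 0.187
  4: x = 0.115, y = 0.090
  5: x = 0.355, y = 0.128

x_4 = 0.115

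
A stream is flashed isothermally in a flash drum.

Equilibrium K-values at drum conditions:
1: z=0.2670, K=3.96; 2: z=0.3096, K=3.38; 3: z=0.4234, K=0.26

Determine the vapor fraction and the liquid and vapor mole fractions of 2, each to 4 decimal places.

Newton–Raphson from ψ = 0.6:
  ψ = 0.6000: g = 0.02466, g' = -1.3511 → ψ = 0.6183
  ψ = 0.6183: g = -0.00014, g' = -1.3670 → ψ = 0.6181
Converged at ψ = 0.6181.
Compositions from xᵢ = zᵢ/(1+ψ(Kᵢ−1)), yᵢ = Kᵢxᵢ:
  1: x = 0.0944, y = 0.3736
  2: x = 0.1253, y = 0.4235
  3: x = 0.7804, y = 0.2029

ψ = 0.6181, x_2 = 0.1253, y_2 = 0.4235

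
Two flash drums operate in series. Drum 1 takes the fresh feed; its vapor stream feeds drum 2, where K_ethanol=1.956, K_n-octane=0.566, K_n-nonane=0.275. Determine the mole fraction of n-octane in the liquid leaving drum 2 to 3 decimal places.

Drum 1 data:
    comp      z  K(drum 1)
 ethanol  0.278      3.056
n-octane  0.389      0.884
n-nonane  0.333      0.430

x_n-octane (drum 2) = 0.406

Drum 1:
Newton iteration, ψ₁⁰ = 0.69:
  ψ₁ = 0.690: g = -0.1256, g' = -0.501 → ψ₁ = 0.439
  ψ₁ = 0.439: g = -0.0005, g' = -0.523 → ψ₁ = 0.438
Converged at ψ₁ = 0.438.
Drum-1 compositions:
  ethanol: x = 0.146, y = 0.447
  n-octane: x = 0.410, y = 0.362
  n-nonane: x = 0.444, y = 0.191
Drum-2 feed = drum-1 vapor: z₂ = (0.4468, 0.3623, 0.1909).
Drum 2:
Rachford–Rice: g(ψ₂) = Σ zᵢ(Kᵢ−1)/(1+ψ₂(Kᵢ−1)) = 0.
Check two-phase: ΣzᵢKᵢ = 1.131 > 1 and Σzᵢ/Kᵢ = 1.563 > 1, so g(0) = 0.131 > 0 and g(1) = -0.563 < 0.
Newton–Raphson from ψ₂ = 0.5:
  ψ₂ = 0.500: g = -0.1289, g' = -0.545 → ψ₂ = 0.264
  ψ₂ = 0.264: g = -0.0074, g' = -0.501 → ψ₂ = 0.249
Converged at ψ₂ = 0.249.
  ethanol: x = 0.361, y = 0.706
  n-octane: x = 0.406, y = 0.230
  n-nonane: x = 0.233, y = 0.064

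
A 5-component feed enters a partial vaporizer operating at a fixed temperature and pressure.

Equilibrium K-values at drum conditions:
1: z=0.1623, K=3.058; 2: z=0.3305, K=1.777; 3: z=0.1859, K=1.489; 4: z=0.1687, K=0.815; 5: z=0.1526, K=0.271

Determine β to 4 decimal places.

β = 0.8641

Let β = V/F and solve Σ zᵢ(Kᵢ−1)/(1+β(Kᵢ−1)) = 0.
Feasibility: ΣzᵢKᵢ = 1.5393, Σzᵢ/Kᵢ = 1.1340 — both > 1, two phases present.
Newton iteration, β⁰ = 0.55:
  β = 0.5500: g = 0.18778, g' = -0.5099 → β = 0.9182
  β = 0.9182: g = -0.04590, g' = -0.9218 → β = 0.8685
  β = 0.8685: g = -0.00341, g' = -0.7922 → β = 0.8641
Converged at β = 0.8641.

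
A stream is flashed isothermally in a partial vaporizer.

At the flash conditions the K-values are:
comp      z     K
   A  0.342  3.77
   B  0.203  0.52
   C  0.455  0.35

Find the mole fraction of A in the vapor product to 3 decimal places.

y_A = 0.671

Material balance + equilibrium reduce to Σ zᵢ(Kᵢ−1)/(1+V/F(Kᵢ−1)) = 0.
Feasibility: ΣzᵢKᵢ = 1.554, Σzᵢ/Kᵢ = 1.781 — both > 1, two phases present.
Newton iteration, V/F⁰ = 0.5:
  V/F = 0.500: g = -0.1692, g' = -0.964 → V/F = 0.325
  V/F = 0.325: g = 0.0086, g' = -1.102 → V/F = 0.332
Converged at V/F = 0.332.
Compositions from xᵢ = zᵢ/(1+V/F(Kᵢ−1)), yᵢ = Kᵢxᵢ:
  A: x = 0.178, y = 0.671
  B: x = 0.242, y = 0.126
  C: x = 0.580, y = 0.203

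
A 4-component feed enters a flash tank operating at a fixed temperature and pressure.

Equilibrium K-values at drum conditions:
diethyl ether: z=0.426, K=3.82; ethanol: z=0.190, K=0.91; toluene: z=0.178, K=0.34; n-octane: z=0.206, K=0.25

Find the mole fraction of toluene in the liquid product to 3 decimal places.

x_toluene = 0.281

Rachford–Rice: g(ψ) = Σ zᵢ(Kᵢ−1)/(1+ψ(Kᵢ−1)) = 0.
Check two-phase: ΣzᵢKᵢ = 1.912 > 1 and Σzᵢ/Kᵢ = 1.668 > 1, so g(0) = 0.912 > 0 and g(1) = -0.668 < 0.
Newton iteration, ψ⁰ = 0.65:
  ψ = 0.650: g = -0.1013, g' = -1.103 → ψ = 0.558
  ψ = 0.558: g = -0.0030, g' = -1.050 → ψ = 0.555
Converged at ψ = 0.555.
Compositions from xᵢ = zᵢ/(1+ψ(Kᵢ−1)), yᵢ = Kᵢxᵢ:
  diethyl ether: x = 0.166, y = 0.634
  ethanol: x = 0.200, y = 0.182
  toluene: x = 0.281, y = 0.096
  n-octane: x = 0.353, y = 0.088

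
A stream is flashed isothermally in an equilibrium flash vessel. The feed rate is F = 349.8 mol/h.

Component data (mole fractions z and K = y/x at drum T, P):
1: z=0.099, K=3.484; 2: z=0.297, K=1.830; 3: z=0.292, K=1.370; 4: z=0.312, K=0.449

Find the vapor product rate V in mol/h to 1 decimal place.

V = 284.6 mol/h

Let β = V/F and solve Σ zᵢ(Kᵢ−1)/(1+β(Kᵢ−1)) = 0.
Check two-phase: ΣzᵢKᵢ = 1.429 > 1 and Σzᵢ/Kᵢ = 1.099 > 1, so g(0) = 0.429 > 0 and g(1) = -0.099 < 0.
Newton–Raphson from β = 0.3:
  β = 0.300: g = 0.2296, g' = -0.500 → β = 0.759
  β = 0.759: g = 0.0253, g' = -0.455 → β = 0.815
  β = 0.815: g = -0.0005, g' = -0.475 → β = 0.814
Converged at β = 0.814.
Then V = β·F = 0.8136·349.8 = 284.6 mol/h and L = F − V = 65.2 mol/h.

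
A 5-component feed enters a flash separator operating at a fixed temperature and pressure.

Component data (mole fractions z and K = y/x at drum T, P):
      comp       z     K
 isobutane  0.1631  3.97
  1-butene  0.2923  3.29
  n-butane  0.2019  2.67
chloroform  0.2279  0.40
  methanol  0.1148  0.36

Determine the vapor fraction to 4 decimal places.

ψ = 0.9145

Iterate (Newton) starting at ψ = 0.5:
  ψ = 0.5000: g = 0.38735, g' = -1.0025 → ψ = 0.8864
  ψ = 0.8864: g = 0.02835, g' = -0.9930 → ψ = 0.9149
  ψ = 0.9149: g = -0.00050, g' = -1.0293 → ψ = 0.9145
Converged at ψ = 0.9145.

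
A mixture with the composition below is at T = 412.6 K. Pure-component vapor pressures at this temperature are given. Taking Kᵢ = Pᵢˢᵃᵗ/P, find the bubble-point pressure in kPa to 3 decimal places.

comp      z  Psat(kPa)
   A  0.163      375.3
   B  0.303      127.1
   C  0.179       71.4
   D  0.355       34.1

Pbub = 124.571 kPa

At the bubble point ψ → 0, so ΣzᵢKᵢ = 1 with Kᵢ = Pᵢˢᵃᵗ/P ⇒ P = ΣzᵢPᵢˢᵃᵗ.
P = 0.163·375.3 + 0.303·127.1 + 0.179·71.4 + 0.355·34.1 = 124.571 kPa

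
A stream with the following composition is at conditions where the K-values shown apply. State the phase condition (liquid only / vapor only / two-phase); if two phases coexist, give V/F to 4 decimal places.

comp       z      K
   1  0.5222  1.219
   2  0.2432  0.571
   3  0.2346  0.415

liquid only

ΣzᵢKᵢ = 0.8728; Σzᵢ/Kᵢ = 1.4196.
Since ΣzᵢKᵢ < 1 the mixture is below its bubble point — single liquid phase.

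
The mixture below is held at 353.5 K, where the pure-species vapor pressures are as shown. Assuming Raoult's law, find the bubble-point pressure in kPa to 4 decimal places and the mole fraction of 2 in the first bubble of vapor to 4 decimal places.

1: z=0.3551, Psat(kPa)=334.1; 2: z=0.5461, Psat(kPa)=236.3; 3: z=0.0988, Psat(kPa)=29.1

Pbub = 250.5574 kPa, y_2 = 0.5150

At the bubble point ψ → 0, so ΣzᵢKᵢ = 1 with Kᵢ = Pᵢˢᵃᵗ/P ⇒ P = ΣzᵢPᵢˢᵃᵗ.
P = 0.3551·334.1 + 0.5461·236.3 + 0.0988·29.1 = 250.5574 kPa
yᵢ = zᵢPᵢˢᵃᵗ/P ⇒ y_2 = 0.5461·236.3/250.5574 = 0.5150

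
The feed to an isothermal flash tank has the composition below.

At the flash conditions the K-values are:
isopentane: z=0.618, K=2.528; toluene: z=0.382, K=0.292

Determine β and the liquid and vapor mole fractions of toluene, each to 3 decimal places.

Rachford–Rice: g(β) = Σ zᵢ(Kᵢ−1)/(1+β(Kᵢ−1)) = 0.
Feasibility: ΣzᵢKᵢ = 1.674, Σzᵢ/Kᵢ = 1.553 — both > 1, two phases present.
Binary case is linear: z₁(K₁−1)(1+β(K₂−1)) + z₂(K₂−1)(1+β(K₁−1)) = 0
⇒ β = [z₁(K₁−1)+z₂(K₂−1)] / [−(K₁−1)(K₂−1)] = 0.6738/1.0818 = 0.623
Compositions from xᵢ = zᵢ/(1+β(Kᵢ−1)), yᵢ = Kᵢxᵢ:
  isopentane: x = 0.317, y = 0.800
  toluene: x = 0.683, y = 0.200

β = 0.623, x_toluene = 0.683, y_toluene = 0.200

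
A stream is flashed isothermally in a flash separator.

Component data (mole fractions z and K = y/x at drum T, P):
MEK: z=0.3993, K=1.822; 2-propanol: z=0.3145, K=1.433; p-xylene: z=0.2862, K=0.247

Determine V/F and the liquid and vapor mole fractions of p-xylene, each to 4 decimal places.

Rachford–Rice: g(V/F) = Σ zᵢ(Kᵢ−1)/(1+V/F(Kᵢ−1)) = 0.
Check two-phase: ΣzᵢKᵢ = 1.2489 > 1 and Σzᵢ/Kᵢ = 1.5973 > 1, so g(0) = 0.2489 > 0 and g(1) = -0.5973 < 0.
Newton–Raphson from V/F = 0.4:
  V/F = 0.4000: g = 0.05468, g' = -0.5280 → V/F = 0.5036
  V/F = 0.5036: g = -0.00321, g' = -0.5958 → V/F = 0.4982
Converged at V/F = 0.4982.
Compositions from xᵢ = zᵢ/(1+V/F(Kᵢ−1)), yᵢ = Kᵢxᵢ:
  MEK: x = 0.2833, y = 0.5162
  2-propanol: x = 0.2587, y = 0.3707
  p-xylene: x = 0.4580, y = 0.1131

V/F = 0.4982, x_p-xylene = 0.4580, y_p-xylene = 0.1131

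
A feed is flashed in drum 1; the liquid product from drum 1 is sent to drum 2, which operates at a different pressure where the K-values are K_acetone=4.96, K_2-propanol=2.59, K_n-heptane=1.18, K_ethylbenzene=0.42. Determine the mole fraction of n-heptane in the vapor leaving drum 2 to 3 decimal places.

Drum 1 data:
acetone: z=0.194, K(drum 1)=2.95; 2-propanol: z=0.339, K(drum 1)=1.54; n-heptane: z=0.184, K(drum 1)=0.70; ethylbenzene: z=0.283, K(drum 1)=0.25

y_n-heptane (drum 2) = 0.221

Drum 1:
Material balance + equilibrium reduce to Σ zᵢ(Kᵢ−1)/(1+ψ₁(Kᵢ−1)) = 0.
Check two-phase: ΣzᵢKᵢ = 1.294 > 1 and Σzᵢ/Kᵢ = 1.681 > 1, so g(0) = 0.294 > 0 and g(1) = -0.681 < 0.
Iterate (Newton) starting at ψ₁ = 0.6:
  ψ₁ = 0.600: g = -0.1406, g' = -0.764 → ψ₁ = 0.416
  ψ₁ = 0.416: g = -0.0132, g' = -0.649 → ψ₁ = 0.396
Converged at ψ₁ = 0.396.
Drum-1 compositions:
  acetone: x = 0.110, y = 0.323
  2-propanol: x = 0.279, y = 0.430
  n-heptane: x = 0.209, y = 0.146
  ethylbenzene: x = 0.402, y = 0.101
Drum-2 feed = drum-1 liquid: z₂ = (0.1095, 0.2793, 0.2088, 0.4024).
Drum 2:
Material balance + equilibrium reduce to Σ zᵢ(Kᵢ−1)/(1+ψ₂(Kᵢ−1)) = 0.
g(0) = ΣzᵢKᵢ − 1 = 0.682 and g(1) = 1 − Σzᵢ/Kᵢ = -0.265, so a root lies in (0, 1).
Newton–Raphson from ψ₂ = 0.52:
  ψ₂ = 0.520: g = 0.0851, g' = -0.678 → ψ₂ = 0.645
  ψ₂ = 0.645: g = 0.0018, g' = -0.659 → ψ₂ = 0.648
Converged at ψ₂ = 0.648.
  acetone: x = 0.031, y = 0.152
  2-propanol: x = 0.138, y = 0.356
  n-heptane: x = 0.187, y = 0.221
  ethylbenzene: x = 0.645, y = 0.271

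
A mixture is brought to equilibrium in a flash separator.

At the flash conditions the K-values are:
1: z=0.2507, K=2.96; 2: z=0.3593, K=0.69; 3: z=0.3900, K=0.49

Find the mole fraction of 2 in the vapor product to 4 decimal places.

y_2 = 0.2660

Rachford–Rice: g(V/F) = Σ zᵢ(Kᵢ−1)/(1+V/F(Kᵢ−1)) = 0.
Feasibility: ΣzᵢKᵢ = 1.1811, Σzᵢ/Kᵢ = 1.4013 — both > 1, two phases present.
Iterate (Newton) starting at V/F = 0.46:
  V/F = 0.4600: g = -0.13137, g' = -0.4865 → V/F = 0.1899
  V/F = 0.1899: g = 0.01948, g' = -0.6748 → V/F = 0.2188
  V/F = 0.2188: g = 0.00051, g' = -0.6400 → V/F = 0.2196
Converged at V/F = 0.2196.
Compositions from xᵢ = zᵢ/(1+V/F(Kᵢ−1)), yᵢ = Kᵢxᵢ:
  1: x = 0.1753, y = 0.5188
  2: x = 0.3855, y = 0.2660
  3: x = 0.4392, y = 0.2152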